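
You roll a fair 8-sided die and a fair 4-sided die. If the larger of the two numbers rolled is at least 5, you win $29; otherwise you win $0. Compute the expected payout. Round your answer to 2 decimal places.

$14.50

E[payout] = (1/2)·0 + (1/2)·29 = 29/2
≈ $14.50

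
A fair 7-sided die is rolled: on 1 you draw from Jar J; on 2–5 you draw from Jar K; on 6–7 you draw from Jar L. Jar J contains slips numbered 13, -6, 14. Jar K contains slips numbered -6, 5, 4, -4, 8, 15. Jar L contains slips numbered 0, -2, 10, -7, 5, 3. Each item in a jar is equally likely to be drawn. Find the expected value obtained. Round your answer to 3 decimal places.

3.524

E[X | Jar J] = (13 − 6 + 14)/3 = 7
E[X | Jar K] = (-6 + 5 + 4 − 4 + 8 + 15)/6 = 11/3
E[X | Jar L] = (0 − 2 + 10 − 7 + 5 + 3)/6 = 3/2
E[X] = (1/7)·7 + (4/7)·11/3 + (2/7)·3/2 = 74/21 ≈ 3.524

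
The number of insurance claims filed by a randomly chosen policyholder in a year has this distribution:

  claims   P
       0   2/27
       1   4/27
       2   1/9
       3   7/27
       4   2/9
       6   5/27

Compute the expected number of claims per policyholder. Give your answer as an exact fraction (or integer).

85/27

E[X] = (2/27)·0 + (4/27)·1 + (1/9)·2 + (7/27)·3 + (2/9)·4 + (5/27)·6
     = 85/27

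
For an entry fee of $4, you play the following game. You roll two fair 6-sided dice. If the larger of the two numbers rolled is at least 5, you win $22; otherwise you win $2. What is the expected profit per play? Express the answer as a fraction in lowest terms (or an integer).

E[payout] = (4/9)·2 + (5/9)·22 = 118/9
Expected profit = 118/9 − 4 = 82/9

82/9 dollars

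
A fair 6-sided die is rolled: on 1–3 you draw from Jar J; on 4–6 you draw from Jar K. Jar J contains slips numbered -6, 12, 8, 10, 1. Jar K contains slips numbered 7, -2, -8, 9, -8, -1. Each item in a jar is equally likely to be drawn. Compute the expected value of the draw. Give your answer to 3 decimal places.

E[X | Jar J] = (-6 + 12 + 8 + 10 + 1)/5 = 5
E[X | Jar K] = (7 − 2 − 8 + 9 − 8 − 1)/6 = -1/2
E[X] = (1/2)·5 + (1/2)·(-1/2) = 9/4 ≈ 2.250

2.250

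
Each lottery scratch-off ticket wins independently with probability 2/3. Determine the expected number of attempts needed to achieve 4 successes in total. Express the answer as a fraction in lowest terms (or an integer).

6

By linearity (sum of 4 independent geometric waits), E[trials] = 4/p = 4/(2/3) = 6.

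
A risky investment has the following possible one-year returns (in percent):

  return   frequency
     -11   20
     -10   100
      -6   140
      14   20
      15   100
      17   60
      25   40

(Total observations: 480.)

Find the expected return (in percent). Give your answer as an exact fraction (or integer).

29/8

Total = 480, so P(return=-11) = 20/480, etc.
E[X] = (1/24)·(-11) + (5/24)·(-10) + (7/24)·(-6) + (1/24)·14 + (5/24)·15 + (1/8)·17 + (1/12)·25
     = 29/8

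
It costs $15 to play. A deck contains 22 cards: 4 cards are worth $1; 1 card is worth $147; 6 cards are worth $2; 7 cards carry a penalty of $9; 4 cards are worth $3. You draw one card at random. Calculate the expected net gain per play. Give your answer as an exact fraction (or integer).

E[payout] = (4/22)·1 + (1/22)·147 + (6/22)·2 + (7/22)·(-9) + (4/22)·3 = 56/11
Expected profit = 56/11 − 15 = -109/11

-109/11 dollars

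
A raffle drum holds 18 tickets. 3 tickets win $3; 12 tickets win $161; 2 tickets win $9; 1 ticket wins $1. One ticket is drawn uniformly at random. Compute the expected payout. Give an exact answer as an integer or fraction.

980/9 dollars

E[payout] = (3/18)·3 + (12/18)·161 + (2/18)·9 + (1/18)·1 = 980/9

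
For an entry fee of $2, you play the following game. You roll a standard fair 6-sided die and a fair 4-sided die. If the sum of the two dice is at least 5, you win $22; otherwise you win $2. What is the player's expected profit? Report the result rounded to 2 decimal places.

$15.00

E[payout] = (1/4)·2 + (3/4)·22 = 17
Expected profit = 17 − 2 = 15 ≈ $15.00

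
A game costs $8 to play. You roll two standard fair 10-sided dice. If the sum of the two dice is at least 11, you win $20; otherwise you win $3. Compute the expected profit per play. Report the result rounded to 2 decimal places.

$4.35

E[payout] = (9/20)·3 + (11/20)·20 = 247/20
Expected profit = 247/20 − 8 = 87/20 ≈ $4.35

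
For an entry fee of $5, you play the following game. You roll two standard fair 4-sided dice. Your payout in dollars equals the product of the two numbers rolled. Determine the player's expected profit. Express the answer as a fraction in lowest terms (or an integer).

5/4 dollars

Distribution of the product of the two numbers rolled: 1 w.p. 1/16, 2 w.p. 1/8, 3 w.p. 1/8, 4 w.p. 3/16, 6 w.p. 1/8, 8 w.p. 1/8, …
E[payout] = (1/16)·1 + (1/8)·2 + (1/8)·3 + (3/16)·4 + (1/8)·6 + (1/8)·8 + (1/16)·9 + (1/8)·12 + (1/16)·16 = 25/4
Expected profit = 25/4 − 5 = 5/4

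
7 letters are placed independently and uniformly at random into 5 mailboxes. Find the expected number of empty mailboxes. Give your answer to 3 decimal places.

1.049

Let Xⱼ=1 if mailbox j is empty. P(Xⱼ=1) = ((5-1)/5)^7 = 16384/78125.
By linearity, E[#empty] = 5·16384/78125 = 16384/15625.
≈ 1.049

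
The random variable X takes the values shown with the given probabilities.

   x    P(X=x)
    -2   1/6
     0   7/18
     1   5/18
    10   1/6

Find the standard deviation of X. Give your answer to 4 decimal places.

3.8750

E[X] = 29/18, E[X²] = 317/18
Var(X) = E[X²] − (E[X])² = 317/18 − 841/324 = 4865/324
SD(X) = √(4865/324) ≈ 3.8750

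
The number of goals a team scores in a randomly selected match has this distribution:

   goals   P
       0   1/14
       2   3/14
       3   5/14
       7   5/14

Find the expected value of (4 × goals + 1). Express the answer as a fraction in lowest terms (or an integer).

17

E[4x+1] = (1/14)·1 + (3/14)·9 + (5/14)·13 + (5/14)·29
     = 17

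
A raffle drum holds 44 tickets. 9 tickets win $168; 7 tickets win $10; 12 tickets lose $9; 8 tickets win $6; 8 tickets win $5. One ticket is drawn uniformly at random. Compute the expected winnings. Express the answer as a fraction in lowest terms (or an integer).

E[payout] = (9/44)·168 + (7/44)·10 + (12/44)·(-9) + (8/44)·6 + (8/44)·5 = 71/2

71/2 dollars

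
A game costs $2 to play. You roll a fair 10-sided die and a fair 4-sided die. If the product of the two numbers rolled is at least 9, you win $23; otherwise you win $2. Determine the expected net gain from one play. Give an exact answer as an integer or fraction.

63/5 dollars

E[payout] = (2/5)·2 + (3/5)·23 = 73/5
Expected profit = 73/5 − 2 = 63/5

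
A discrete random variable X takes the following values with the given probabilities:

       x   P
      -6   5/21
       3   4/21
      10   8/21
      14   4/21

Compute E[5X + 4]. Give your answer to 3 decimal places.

E[5x+4] = (5/21)·(-26) + (4/21)·19 + (8/21)·54 + (4/21)·74
     = 674/21 ≈ 32.095

32.095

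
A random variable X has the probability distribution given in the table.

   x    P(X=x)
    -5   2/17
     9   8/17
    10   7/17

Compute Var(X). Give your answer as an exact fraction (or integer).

E[X] = (2/17)·(-5) + (8/17)·9 + (7/17)·10 = 132/17
E[X²] = (2/17)·25 + (8/17)·81 + (7/17)·100 = 1398/17
Var(X) = 1398/17 − (132/17)² = 6342/289

6342/289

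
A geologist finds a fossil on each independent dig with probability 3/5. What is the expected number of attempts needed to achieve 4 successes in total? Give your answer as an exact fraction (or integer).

20/3

By linearity (sum of 4 independent geometric waits), E[trials] = 4/p = 4/(3/5) = 20/3.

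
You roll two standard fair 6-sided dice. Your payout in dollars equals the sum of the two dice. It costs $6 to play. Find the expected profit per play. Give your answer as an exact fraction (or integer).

$1

Distribution of the sum of the two dice: 2 w.p. 1/36, 3 w.p. 1/18, 4 w.p. 1/12, 5 w.p. 1/9, 6 w.p. 5/36, 7 w.p. 1/6, …
E[payout] = (1/36)·2 + (1/18)·3 + (1/12)·4 + (1/9)·5 + (5/36)·6 + (1/6)·7 + (5/36)·8 + (1/9)·9 + (1/12)·10 + (1/18)·11 + (1/36)·12 = 7
Expected profit = 7 − 6 = 1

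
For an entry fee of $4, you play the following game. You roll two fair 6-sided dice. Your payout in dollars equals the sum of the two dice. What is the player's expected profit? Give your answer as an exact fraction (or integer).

Distribution of the sum of the two dice: 2 w.p. 1/36, 3 w.p. 1/18, 4 w.p. 1/12, 5 w.p. 1/9, 6 w.p. 5/36, 7 w.p. 1/6, …
E[payout] = (1/36)·2 + (1/18)·3 + (1/12)·4 + (1/9)·5 + (5/36)·6 + (1/6)·7 + (5/36)·8 + (1/9)·9 + (1/12)·10 + (1/18)·11 + (1/36)·12 = 7
Expected profit = 7 − 4 = 3

$3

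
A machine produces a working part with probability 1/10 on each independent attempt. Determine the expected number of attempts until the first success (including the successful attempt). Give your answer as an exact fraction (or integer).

10

For a geometric distribution, E[trials] = 1/p = 1/(1/10) = 10.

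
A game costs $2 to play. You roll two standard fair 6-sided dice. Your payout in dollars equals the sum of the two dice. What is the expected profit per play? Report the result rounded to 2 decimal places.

Distribution of the sum of the two dice: 2 w.p. 1/36, 3 w.p. 1/18, 4 w.p. 1/12, 5 w.p. 1/9, 6 w.p. 5/36, 7 w.p. 1/6, …
E[payout] = (1/36)·2 + (1/18)·3 + (1/12)·4 + (1/9)·5 + (5/36)·6 + (1/6)·7 + (5/36)·8 + (1/9)·9 + (1/12)·10 + (1/18)·11 + (1/36)·12 = 7
Expected profit = 7 − 2 = 5 ≈ $5.00

$5.00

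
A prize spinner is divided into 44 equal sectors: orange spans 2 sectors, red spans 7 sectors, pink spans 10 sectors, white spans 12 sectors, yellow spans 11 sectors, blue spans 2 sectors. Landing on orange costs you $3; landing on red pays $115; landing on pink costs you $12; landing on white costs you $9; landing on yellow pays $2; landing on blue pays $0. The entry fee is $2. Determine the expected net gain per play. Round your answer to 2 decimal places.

E[payout] = (2/44)·(-3) + (7/44)·115 + (10/44)·(-12) + (12/44)·(-9) + (11/44)·2 + (2/44)·0 = 593/44
Expected profit = 593/44 − 2 = 505/44 ≈ $11.48

$11.48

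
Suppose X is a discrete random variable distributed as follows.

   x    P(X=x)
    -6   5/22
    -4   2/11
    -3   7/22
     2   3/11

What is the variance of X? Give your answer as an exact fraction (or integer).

387/44

E[X] = (5/22)·(-6) + (2/11)·(-4) + (7/22)·(-3) + (3/11)·2 = -5/2
E[X²] = (5/22)·36 + (2/11)·16 + (7/22)·9 + (3/11)·4 = 331/22
Var(X) = 331/22 − (-5/2)² = 387/44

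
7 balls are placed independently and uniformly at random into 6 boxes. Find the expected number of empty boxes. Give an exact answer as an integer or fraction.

Let Xⱼ=1 if box j is empty. P(Xⱼ=1) = ((6-1)/6)^7 = 78125/279936.
By linearity, E[#empty] = 6·78125/279936 = 78125/46656.

78125/46656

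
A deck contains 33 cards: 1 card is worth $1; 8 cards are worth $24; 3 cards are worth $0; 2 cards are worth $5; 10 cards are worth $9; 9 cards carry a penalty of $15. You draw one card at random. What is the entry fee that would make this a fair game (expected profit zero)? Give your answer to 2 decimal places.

E[payout] = (1/33)·1 + (8/33)·24 + (3/33)·0 + (2/33)·5 + (10/33)·9 + (9/33)·(-15) = 158/33
Fair fee = E[payout] = 158/33 ≈ $4.79

$4.79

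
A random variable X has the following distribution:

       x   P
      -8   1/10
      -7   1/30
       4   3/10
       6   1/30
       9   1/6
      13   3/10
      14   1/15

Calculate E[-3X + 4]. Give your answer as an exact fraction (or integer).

E[-3x+4] = (1/10)·28 + (1/30)·25 + (3/10)·(-8) + (1/30)·(-14) + (1/6)·(-23) + (3/10)·(-35) + (1/15)·(-38)
     = -161/10

-161/10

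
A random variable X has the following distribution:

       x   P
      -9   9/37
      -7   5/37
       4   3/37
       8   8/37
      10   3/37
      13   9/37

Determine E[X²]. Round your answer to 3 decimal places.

E[X²] = (9/37)·81 + (5/37)·49 + (3/37)·16 + (8/37)·64 + (3/37)·100 + (9/37)·169
     = 3355/37 ≈ 90.676

90.676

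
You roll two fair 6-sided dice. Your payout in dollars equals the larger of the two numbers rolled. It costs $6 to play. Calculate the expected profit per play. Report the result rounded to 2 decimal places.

Distribution of the larger of the two numbers rolled: 1 w.p. 1/36, 2 w.p. 1/12, 3 w.p. 5/36, 4 w.p. 7/36, 5 w.p. 1/4, 6 w.p. 11/36
E[payout] = (1/36)·1 + (1/12)·2 + (5/36)·3 + (7/36)·4 + (1/4)·5 + (11/36)·6 = 161/36
Expected profit = 161/36 − 6 = -55/36 ≈ -$1.53

-$1.53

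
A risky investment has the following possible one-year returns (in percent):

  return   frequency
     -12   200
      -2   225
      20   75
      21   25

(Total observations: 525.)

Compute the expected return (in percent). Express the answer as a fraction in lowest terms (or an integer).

Total = 525, so P(return=-12) = 200/525, etc.
E[X] = (8/21)·(-12) + (3/7)·(-2) + (1/7)·20 + (1/21)·21
     = -11/7

-11/7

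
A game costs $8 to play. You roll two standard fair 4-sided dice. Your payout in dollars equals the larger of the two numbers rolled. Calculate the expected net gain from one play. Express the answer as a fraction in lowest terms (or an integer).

Distribution of the larger of the two numbers rolled: 1 w.p. 1/16, 2 w.p. 3/16, 3 w.p. 5/16, 4 w.p. 7/16
E[payout] = (1/16)·1 + (3/16)·2 + (5/16)·3 + (7/16)·4 = 25/8
Expected profit = 25/8 − 8 = -39/8

-39/8 dollars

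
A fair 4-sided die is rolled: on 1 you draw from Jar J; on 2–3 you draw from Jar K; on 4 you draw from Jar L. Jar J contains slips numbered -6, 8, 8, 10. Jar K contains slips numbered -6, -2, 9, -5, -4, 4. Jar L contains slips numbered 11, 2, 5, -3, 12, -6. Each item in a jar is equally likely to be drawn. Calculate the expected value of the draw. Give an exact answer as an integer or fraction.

E[X | Jar J] = (-6 + 8 + 8 + 10)/4 = 5
E[X | Jar K] = (-6 − 2 + 9 − 5 − 4 + 4)/6 = -2/3
E[X | Jar L] = (11 + 2 + 5 − 3 + 12 − 6)/6 = 7/2
E[X] = (1/4)·5 + (1/2)·(-2/3) + (1/4)·7/2 = 43/24

43/24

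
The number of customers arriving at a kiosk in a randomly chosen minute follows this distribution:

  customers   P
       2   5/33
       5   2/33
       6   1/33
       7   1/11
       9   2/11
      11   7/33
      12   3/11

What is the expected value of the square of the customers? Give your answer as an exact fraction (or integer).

262/3

E[X²] = (5/33)·4 + (2/33)·25 + (1/33)·36 + (1/11)·49 + (2/11)·81 + (7/33)·121 + (3/11)·144
     = 262/3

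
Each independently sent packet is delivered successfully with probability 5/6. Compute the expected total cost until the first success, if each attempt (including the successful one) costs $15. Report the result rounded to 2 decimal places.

$18.00

E[#attempts] = 1/p = 6/5; E[cost] = 15·6/5 = 18.
≈ 18.00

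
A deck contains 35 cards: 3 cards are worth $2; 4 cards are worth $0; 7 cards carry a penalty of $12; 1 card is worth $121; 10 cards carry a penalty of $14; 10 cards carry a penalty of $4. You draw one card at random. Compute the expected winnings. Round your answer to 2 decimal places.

-$3.91

E[payout] = (3/35)·2 + (4/35)·0 + (7/35)·(-12) + (1/35)·121 + (10/35)·(-14) + (10/35)·(-4) = -137/35
≈ -$3.91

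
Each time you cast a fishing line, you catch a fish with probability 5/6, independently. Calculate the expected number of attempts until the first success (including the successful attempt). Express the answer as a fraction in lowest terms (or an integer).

For a geometric distribution, E[trials] = 1/p = 1/(5/6) = 6/5.

6/5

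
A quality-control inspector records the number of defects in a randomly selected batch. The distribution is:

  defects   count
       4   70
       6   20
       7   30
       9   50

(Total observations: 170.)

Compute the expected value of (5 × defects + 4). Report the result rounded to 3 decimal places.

Total = 170, so P(defects=4) = 70/170, etc.
E[5x+4] = (7/17)·24 + (2/17)·34 + (3/17)·39 + (5/17)·49
     = 598/17 ≈ 35.176

35.176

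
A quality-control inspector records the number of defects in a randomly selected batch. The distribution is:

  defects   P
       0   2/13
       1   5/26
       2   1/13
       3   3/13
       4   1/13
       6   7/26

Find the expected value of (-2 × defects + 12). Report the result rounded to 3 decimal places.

E[-2x+12] = (2/13)·12 + (5/26)·10 + (1/13)·8 + (3/13)·6 + (1/13)·4 + (7/26)·0
     = 79/13 ≈ 6.077

6.077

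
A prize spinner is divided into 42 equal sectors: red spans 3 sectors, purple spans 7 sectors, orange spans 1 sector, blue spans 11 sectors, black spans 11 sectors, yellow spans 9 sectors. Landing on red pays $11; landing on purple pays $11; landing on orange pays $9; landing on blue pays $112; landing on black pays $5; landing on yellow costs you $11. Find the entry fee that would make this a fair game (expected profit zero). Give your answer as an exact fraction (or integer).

1307/42 dollars

E[payout] = (3/42)·11 + (7/42)·11 + (1/42)·9 + (11/42)·112 + (11/42)·5 + (9/42)·(-11) = 1307/42
Fair fee = E[payout] = 1307/42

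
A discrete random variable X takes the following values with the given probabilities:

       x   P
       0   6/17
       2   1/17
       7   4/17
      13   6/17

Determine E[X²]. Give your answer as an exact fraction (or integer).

E[X²] = (6/17)·0 + (1/17)·4 + (4/17)·49 + (6/17)·169
     = 1214/17

1214/17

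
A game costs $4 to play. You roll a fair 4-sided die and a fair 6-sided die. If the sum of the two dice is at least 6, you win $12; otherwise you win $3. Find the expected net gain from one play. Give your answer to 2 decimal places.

$4.25

E[payout] = (5/12)·3 + (7/12)·12 = 33/4
Expected profit = 33/4 − 4 = 17/4 ≈ $4.25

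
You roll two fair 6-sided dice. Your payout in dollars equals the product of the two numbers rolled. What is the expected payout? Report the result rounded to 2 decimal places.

$12.25

Distribution of the product of the two numbers rolled: 1 w.p. 1/36, 2 w.p. 1/18, 3 w.p. 1/18, 4 w.p. 1/12, 5 w.p. 1/18, 6 w.p. 1/9, …
E[payout] = (1/36)·1 + (1/18)·2 + (1/18)·3 + (1/12)·4 + (1/18)·5 + (1/9)·6 + (1/18)·8 + (1/36)·9 + (1/18)·10 + (1/9)·12 + (1/18)·15 + (1/36)·16 + (1/18)·18 + (1/18)·20 + (1/18)·24 + (1/36)·25 + (1/18)·30 + (1/36)·36 = 49/4
≈ $12.25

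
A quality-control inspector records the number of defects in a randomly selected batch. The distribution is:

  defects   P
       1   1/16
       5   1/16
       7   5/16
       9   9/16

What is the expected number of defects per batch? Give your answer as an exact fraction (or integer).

61/8

E[X] = (1/16)·1 + (1/16)·5 + (5/16)·7 + (9/16)·9
     = 61/8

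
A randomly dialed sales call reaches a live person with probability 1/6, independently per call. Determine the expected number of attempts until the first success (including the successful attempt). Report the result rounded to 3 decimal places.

6.000

For a geometric distribution, E[trials] = 1/p = 1/(1/6) = 6.
≈ 6.000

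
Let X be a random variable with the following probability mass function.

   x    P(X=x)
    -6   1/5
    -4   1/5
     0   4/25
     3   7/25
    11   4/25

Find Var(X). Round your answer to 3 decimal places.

31.920

E[X] = (1/5)·(-6) + (1/5)·(-4) + (4/25)·0 + (7/25)·3 + (4/25)·11 = 3/5
E[X²] = (1/5)·36 + (1/5)·16 + (4/25)·0 + (7/25)·9 + (4/25)·121 = 807/25
Var(X) = 807/25 − (3/5)² = 798/25 ≈ 31.920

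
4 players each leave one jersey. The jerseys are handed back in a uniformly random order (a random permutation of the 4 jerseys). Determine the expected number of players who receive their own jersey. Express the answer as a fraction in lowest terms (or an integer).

Let Xᵢ = 1 if person i gets their own jersey. For each i, P(Xᵢ=1) = 1/4.
By linearity of expectation, E[X₁+…+X_4] = 4·(1/4) = 1.

1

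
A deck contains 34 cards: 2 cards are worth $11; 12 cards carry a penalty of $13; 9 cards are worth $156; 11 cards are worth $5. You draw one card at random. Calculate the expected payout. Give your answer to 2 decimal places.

$38.97

E[payout] = (2/34)·11 + (12/34)·(-13) + (9/34)·156 + (11/34)·5 = 1325/34
≈ $38.97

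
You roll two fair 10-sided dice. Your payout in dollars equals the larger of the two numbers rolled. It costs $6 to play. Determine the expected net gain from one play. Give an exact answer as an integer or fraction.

Distribution of the larger of the two numbers rolled: 1 w.p. 1/100, 2 w.p. 3/100, 3 w.p. 1/20, 4 w.p. 7/100, 5 w.p. 9/100, 6 w.p. 11/100, …
E[payout] = (1/100)·1 + (3/100)·2 + (1/20)·3 + (7/100)·4 + (9/100)·5 + (11/100)·6 + (13/100)·7 + (3/20)·8 + (17/100)·9 + (19/100)·10 = 143/20
Expected profit = 143/20 − 6 = 23/20

23/20 dollars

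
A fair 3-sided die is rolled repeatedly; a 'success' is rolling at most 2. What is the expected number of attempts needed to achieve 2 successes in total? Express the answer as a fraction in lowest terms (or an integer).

By linearity (sum of 2 independent geometric waits), E[trials] = 2/p = 2/(2/3) = 3.

3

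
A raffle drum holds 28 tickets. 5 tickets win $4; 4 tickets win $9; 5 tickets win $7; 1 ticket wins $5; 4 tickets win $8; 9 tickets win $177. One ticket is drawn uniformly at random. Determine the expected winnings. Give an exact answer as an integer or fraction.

1721/28 dollars

E[payout] = (5/28)·4 + (4/28)·9 + (5/28)·7 + (1/28)·5 + (4/28)·8 + (9/28)·177 = 1721/28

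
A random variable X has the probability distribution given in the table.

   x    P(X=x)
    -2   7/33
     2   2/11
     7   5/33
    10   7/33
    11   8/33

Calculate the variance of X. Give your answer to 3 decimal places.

26.046

E[X] = (7/33)·(-2) + (2/11)·2 + (5/33)·7 + (7/33)·10 + (8/33)·11 = 191/33
E[X²] = (7/33)·4 + (2/11)·4 + (5/33)·49 + (7/33)·100 + (8/33)·121 = 655/11
Var(X) = 655/11 − (191/33)² = 28364/1089 ≈ 26.046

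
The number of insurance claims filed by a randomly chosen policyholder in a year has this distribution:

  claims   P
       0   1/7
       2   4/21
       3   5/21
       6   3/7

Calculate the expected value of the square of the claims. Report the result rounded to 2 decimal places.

E[X²] = (1/7)·0 + (4/21)·4 + (5/21)·9 + (3/7)·36
     = 55/3 ≈ 18.33

18.33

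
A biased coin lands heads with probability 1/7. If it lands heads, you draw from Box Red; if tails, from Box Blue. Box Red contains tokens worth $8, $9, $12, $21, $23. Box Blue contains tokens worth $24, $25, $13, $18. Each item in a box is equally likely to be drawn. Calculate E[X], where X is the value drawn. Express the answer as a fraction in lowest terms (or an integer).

673/35 dollars

E[X | Box Red] = (8 + 9 + 12 + 21 + 23)/5 = 73/5
E[X | Box Blue] = (24 + 25 + 13 + 18)/4 = 20
E[X] = (1/7)·73/5 + (6/7)·20 = 673/35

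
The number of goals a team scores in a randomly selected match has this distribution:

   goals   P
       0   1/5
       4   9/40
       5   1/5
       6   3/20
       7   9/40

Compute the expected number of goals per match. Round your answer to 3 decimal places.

E[X] = (1/5)·0 + (9/40)·4 + (1/5)·5 + (3/20)·6 + (9/40)·7
     = 35/8 ≈ 4.375

4.375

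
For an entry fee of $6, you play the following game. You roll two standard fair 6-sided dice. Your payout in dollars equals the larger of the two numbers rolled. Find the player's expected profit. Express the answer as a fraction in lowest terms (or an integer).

-55/36 dollars

Distribution of the larger of the two numbers rolled: 1 w.p. 1/36, 2 w.p. 1/12, 3 w.p. 5/36, 4 w.p. 7/36, 5 w.p. 1/4, 6 w.p. 11/36
E[payout] = (1/36)·1 + (1/12)·2 + (5/36)·3 + (7/36)·4 + (1/4)·5 + (11/36)·6 = 161/36
Expected profit = 161/36 − 6 = -55/36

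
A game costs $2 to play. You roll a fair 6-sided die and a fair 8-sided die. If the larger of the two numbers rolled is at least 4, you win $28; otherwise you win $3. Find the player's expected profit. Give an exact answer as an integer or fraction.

E[payout] = (3/16)·3 + (13/16)·28 = 373/16
Expected profit = 373/16 − 2 = 341/16

341/16 dollars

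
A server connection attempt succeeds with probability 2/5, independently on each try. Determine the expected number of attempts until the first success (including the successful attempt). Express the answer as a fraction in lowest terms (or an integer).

5/2

For a geometric distribution, E[trials] = 1/p = 1/(2/5) = 5/2.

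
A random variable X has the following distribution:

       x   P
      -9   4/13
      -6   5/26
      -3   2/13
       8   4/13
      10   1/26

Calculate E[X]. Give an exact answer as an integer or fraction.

E[X] = (4/13)·(-9) + (5/26)·(-6) + (2/13)·(-3) + (4/13)·8 + (1/26)·10
     = -20/13

-20/13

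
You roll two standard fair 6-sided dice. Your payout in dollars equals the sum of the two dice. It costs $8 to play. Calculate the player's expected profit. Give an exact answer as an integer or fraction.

Distribution of the sum of the two dice: 2 w.p. 1/36, 3 w.p. 1/18, 4 w.p. 1/12, 5 w.p. 1/9, 6 w.p. 5/36, 7 w.p. 1/6, …
E[payout] = (1/36)·2 + (1/18)·3 + (1/12)·4 + (1/9)·5 + (5/36)·6 + (1/6)·7 + (5/36)·8 + (1/9)·9 + (1/12)·10 + (1/18)·11 + (1/36)·12 = 7
Expected profit = 7 − 8 = -1

-$1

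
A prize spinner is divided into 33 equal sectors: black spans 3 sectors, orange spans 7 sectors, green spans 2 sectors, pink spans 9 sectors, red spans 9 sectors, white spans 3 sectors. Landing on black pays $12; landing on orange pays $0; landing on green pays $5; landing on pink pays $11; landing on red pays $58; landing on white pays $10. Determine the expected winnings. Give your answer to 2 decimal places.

$21.12

E[payout] = (3/33)·12 + (7/33)·0 + (2/33)·5 + (9/33)·11 + (9/33)·58 + (3/33)·10 = 697/33
≈ $21.12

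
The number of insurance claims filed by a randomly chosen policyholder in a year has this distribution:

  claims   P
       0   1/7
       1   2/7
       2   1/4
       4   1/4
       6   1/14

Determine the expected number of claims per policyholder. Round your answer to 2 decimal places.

E[X] = (1/7)·0 + (2/7)·1 + (1/4)·2 + (1/4)·4 + (1/14)·6
     = 31/14 ≈ 2.21

2.21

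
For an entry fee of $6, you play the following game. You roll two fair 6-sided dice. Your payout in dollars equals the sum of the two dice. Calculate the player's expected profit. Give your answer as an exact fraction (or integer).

Distribution of the sum of the two dice: 2 w.p. 1/36, 3 w.p. 1/18, 4 w.p. 1/12, 5 w.p. 1/9, 6 w.p. 5/36, 7 w.p. 1/6, …
E[payout] = (1/36)·2 + (1/18)·3 + (1/12)·4 + (1/9)·5 + (5/36)·6 + (1/6)·7 + (5/36)·8 + (1/9)·9 + (1/12)·10 + (1/18)·11 + (1/36)·12 = 7
Expected profit = 7 − 6 = 1

$1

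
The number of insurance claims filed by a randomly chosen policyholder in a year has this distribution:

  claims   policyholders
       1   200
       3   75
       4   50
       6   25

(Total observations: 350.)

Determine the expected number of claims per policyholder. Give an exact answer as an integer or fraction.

31/14

Total = 350, so P(claims=1) = 200/350, etc.
E[X] = (4/7)·1 + (3/14)·3 + (1/7)·4 + (1/14)·6
     = 31/14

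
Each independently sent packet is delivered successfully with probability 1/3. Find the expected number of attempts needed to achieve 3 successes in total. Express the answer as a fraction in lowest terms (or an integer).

9

By linearity (sum of 3 independent geometric waits), E[trials] = 3/p = 3/(1/3) = 9.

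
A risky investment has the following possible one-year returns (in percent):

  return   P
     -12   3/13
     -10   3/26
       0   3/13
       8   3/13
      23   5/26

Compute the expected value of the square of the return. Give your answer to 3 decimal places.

E[X²] = (3/13)·144 + (3/26)·100 + (3/13)·0 + (3/13)·64 + (5/26)·529
     = 4193/26 ≈ 161.269

161.269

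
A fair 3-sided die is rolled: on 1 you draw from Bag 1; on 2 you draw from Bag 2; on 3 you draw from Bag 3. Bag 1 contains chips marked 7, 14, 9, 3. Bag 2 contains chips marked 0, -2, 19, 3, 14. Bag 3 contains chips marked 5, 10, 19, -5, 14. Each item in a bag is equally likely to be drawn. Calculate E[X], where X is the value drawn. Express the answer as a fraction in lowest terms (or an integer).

E[X | Bag 1] = (7 + 14 + 9 + 3)/4 = 33/4
E[X | Bag 2] = (0 − 2 + 19 + 3 + 14)/5 = 34/5
E[X | Bag 3] = (5 + 10 + 19 − 5 + 14)/5 = 43/5
E[X] = (1/3)·33/4 + (1/3)·34/5 + (1/3)·43/5 = 473/60

473/60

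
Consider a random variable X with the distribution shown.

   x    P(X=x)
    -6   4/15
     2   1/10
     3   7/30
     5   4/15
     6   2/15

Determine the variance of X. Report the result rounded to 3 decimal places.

21.512

E[X] = (4/15)·(-6) + (1/10)·2 + (7/30)·3 + (4/15)·5 + (2/15)·6 = 43/30
E[X²] = (4/15)·36 + (1/10)·4 + (7/30)·9 + (4/15)·25 + (2/15)·36 = 707/30
Var(X) = 707/30 − (43/30)² = 19361/900 ≈ 21.512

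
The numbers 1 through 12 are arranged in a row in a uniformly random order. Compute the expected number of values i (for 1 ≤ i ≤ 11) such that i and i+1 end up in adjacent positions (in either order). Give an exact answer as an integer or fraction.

11/6

For each i ∈ {1,…,11}, let Xᵢ = 1 if i and i+1 are adjacent. P(Xᵢ=1) = 2·(12−1)!/12! = 2/12.
By linearity, E[ΣXᵢ] = (11)·(2/12) = 11/6.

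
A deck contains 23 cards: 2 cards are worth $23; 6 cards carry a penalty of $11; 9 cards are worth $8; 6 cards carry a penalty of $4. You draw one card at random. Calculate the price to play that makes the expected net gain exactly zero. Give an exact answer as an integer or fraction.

E[payout] = (2/23)·23 + (6/23)·(-11) + (9/23)·8 + (6/23)·(-4) = 28/23
Fair fee = E[payout] = 28/23

28/23 dollars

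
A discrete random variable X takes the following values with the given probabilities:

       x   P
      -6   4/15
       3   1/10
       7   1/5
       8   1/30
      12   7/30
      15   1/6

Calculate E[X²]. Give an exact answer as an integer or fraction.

E[X²] = (4/15)·36 + (1/10)·9 + (1/5)·49 + (1/30)·64 + (7/30)·144 + (1/6)·225
     = 1403/15

1403/15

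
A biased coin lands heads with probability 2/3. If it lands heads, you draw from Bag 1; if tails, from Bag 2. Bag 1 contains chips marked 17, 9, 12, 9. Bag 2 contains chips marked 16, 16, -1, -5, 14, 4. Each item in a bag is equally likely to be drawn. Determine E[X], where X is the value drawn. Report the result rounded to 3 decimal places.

E[X | Bag 1] = (17 + 9 + 12 + 9)/4 = 47/4
E[X | Bag 2] = (16 + 16 − 1 − 5 + 14 + 4)/6 = 22/3
E[X] = (2/3)·47/4 + (1/3)·22/3 = 185/18 ≈ 10.278

10.278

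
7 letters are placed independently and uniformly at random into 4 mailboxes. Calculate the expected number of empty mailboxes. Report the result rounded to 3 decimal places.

0.534

Let Xⱼ=1 if mailbox j is empty. P(Xⱼ=1) = ((4-1)/4)^7 = 2187/16384.
By linearity, E[#empty] = 4·2187/16384 = 2187/4096.
≈ 0.534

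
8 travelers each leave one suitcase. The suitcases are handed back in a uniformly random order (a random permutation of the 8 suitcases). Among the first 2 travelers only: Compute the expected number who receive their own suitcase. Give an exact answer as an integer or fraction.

1/4

Let Xᵢ = 1 if person i gets their own suitcase. For each i, P(Xᵢ=1) = 1/8.
By linearity of expectation, E[X₁+…+X_2] = 2·(1/8) = 1/4.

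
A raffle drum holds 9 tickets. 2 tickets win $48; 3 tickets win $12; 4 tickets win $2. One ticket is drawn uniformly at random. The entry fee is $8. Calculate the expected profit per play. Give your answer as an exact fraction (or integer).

68/9 dollars

E[payout] = (2/9)·48 + (3/9)·12 + (4/9)·2 = 140/9
Expected profit = 140/9 − 8 = 68/9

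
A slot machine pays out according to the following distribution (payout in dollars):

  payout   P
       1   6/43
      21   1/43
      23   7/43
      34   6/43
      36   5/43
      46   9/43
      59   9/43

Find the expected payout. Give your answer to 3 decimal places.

E[X] = (6/43)·1 + (1/43)·21 + (7/43)·23 + (6/43)·34 + (5/43)·36 + (9/43)·46 + (9/43)·59
     = 1517/43 ≈ 35.279

$35.279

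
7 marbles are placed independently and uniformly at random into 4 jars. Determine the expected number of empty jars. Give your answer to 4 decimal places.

0.5339

Let Xⱼ=1 if jar j is empty. P(Xⱼ=1) = ((4-1)/4)^7 = 2187/16384.
By linearity, E[#empty] = 4·2187/16384 = 2187/4096.
≈ 0.5339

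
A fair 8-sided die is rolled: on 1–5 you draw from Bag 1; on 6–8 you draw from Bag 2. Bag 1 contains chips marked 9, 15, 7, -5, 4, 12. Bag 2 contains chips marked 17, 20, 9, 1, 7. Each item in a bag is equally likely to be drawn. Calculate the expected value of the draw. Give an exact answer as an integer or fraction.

337/40

E[X | Bag 1] = (9 + 15 + 7 − 5 + 4 + 12)/6 = 7
E[X | Bag 2] = (17 + 20 + 9 + 1 + 7)/5 = 54/5
E[X] = (5/8)·7 + (3/8)·54/5 = 337/40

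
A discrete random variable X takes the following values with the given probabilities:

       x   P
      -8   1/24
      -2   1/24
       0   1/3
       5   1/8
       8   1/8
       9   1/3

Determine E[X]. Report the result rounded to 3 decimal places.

4.208

E[X] = (1/24)·(-8) + (1/24)·(-2) + (1/3)·0 + (1/8)·5 + (1/8)·8 + (1/3)·9
     = 101/24 ≈ 4.208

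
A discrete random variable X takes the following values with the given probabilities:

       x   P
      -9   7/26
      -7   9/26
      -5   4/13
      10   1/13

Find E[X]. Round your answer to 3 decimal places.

-5.615

E[X] = (7/26)·(-9) + (9/26)·(-7) + (4/13)·(-5) + (1/13)·10
     = -73/13 ≈ -5.615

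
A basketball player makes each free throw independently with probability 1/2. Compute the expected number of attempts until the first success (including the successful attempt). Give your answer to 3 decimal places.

2.000

For a geometric distribution, E[trials] = 1/p = 1/(1/2) = 2.
≈ 2.000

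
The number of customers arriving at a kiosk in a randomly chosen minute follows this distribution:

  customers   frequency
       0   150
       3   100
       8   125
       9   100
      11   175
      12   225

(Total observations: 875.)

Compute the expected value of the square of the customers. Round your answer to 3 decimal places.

80.657

Total = 875, so P(customers=0) = 150/875, etc.
E[X²] = (6/35)·0 + (4/35)·9 + (1/7)·64 + (4/35)·81 + (1/5)·121 + (9/35)·144
     = 2823/35 ≈ 80.657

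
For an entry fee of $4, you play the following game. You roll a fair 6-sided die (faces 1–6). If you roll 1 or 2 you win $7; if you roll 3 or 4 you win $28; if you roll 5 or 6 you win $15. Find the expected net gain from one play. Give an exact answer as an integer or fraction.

E[payout] = (1/3)·7 + (1/3)·15 + (1/3)·28 = 50/3
Expected profit = 50/3 − 4 = 38/3

38/3 dollars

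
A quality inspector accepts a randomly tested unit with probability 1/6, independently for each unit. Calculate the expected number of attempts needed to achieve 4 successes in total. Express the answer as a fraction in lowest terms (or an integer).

By linearity (sum of 4 independent geometric waits), E[trials] = 4/p = 4/(1/6) = 24.

24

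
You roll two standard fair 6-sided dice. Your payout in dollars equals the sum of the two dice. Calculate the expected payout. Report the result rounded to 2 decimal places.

$7.00

Distribution of the sum of the two dice: 2 w.p. 1/36, 3 w.p. 1/18, 4 w.p. 1/12, 5 w.p. 1/9, 6 w.p. 5/36, 7 w.p. 1/6, …
E[payout] = (1/36)·2 + (1/18)·3 + (1/12)·4 + (1/9)·5 + (5/36)·6 + (1/6)·7 + (5/36)·8 + (1/9)·9 + (1/12)·10 + (1/18)·11 + (1/36)·12 = 7
≈ $7.00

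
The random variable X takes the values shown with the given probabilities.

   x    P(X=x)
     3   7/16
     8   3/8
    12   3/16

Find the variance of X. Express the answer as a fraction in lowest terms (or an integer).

E[X] = (7/16)·3 + (3/8)·8 + (3/16)·12 = 105/16
E[X²] = (7/16)·9 + (3/8)·64 + (3/16)·144 = 879/16
Var(X) = 879/16 − (105/16)² = 3039/256

3039/256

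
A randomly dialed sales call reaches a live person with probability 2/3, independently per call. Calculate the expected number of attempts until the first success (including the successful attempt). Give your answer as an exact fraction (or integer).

For a geometric distribution, E[trials] = 1/p = 1/(2/3) = 3/2.

3/2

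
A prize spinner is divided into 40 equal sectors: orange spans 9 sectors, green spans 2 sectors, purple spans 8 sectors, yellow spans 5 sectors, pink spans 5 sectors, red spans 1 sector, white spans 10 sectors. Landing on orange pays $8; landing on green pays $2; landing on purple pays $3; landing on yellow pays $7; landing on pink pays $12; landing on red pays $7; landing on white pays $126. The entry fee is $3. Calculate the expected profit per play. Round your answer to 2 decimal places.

E[payout] = (9/40)·8 + (2/40)·2 + (8/40)·3 + (5/40)·7 + (5/40)·12 + (1/40)·7 + (10/40)·126 = 731/20
Expected profit = 731/20 − 3 = 671/20 ≈ $33.55

$33.55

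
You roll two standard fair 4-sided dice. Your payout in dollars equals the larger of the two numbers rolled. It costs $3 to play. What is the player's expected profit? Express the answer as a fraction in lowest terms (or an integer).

1/8 dollars

Distribution of the larger of the two numbers rolled: 1 w.p. 1/16, 2 w.p. 3/16, 3 w.p. 5/16, 4 w.p. 7/16
E[payout] = (1/16)·1 + (3/16)·2 + (5/16)·3 + (7/16)·4 = 25/8
Expected profit = 25/8 − 3 = 1/8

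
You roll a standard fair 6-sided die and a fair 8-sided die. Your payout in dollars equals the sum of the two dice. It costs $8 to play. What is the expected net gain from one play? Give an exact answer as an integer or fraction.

$0

Distribution of the sum of the two dice: 2 w.p. 1/48, 3 w.p. 1/24, 4 w.p. 1/16, 5 w.p. 1/12, 6 w.p. 5/48, 7 w.p. 1/8, …
E[payout] = (1/48)·2 + (1/24)·3 + (1/16)·4 + (1/12)·5 + (5/48)·6 + (1/8)·7 + (1/8)·8 + (1/8)·9 + (5/48)·10 + (1/12)·11 + (1/16)·12 + (1/24)·13 + (1/48)·14 = 8
Expected profit = 8 − 8 = 0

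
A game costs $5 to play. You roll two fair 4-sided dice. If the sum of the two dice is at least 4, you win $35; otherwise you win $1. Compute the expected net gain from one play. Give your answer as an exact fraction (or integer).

189/8 dollars

E[payout] = (3/16)·1 + (13/16)·35 = 229/8
Expected profit = 229/8 − 5 = 189/8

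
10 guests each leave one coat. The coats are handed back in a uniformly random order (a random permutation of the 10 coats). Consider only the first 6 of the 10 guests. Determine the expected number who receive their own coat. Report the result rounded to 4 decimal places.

Let Xᵢ = 1 if person i gets their own coat. For each i, P(Xᵢ=1) = 1/10.
By linearity of expectation, E[X₁+…+X_6] = 6·(1/10) = 3/5.
≈ 0.6000

0.6000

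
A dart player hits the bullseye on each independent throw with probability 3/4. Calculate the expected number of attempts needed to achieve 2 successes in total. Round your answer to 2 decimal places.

By linearity (sum of 2 independent geometric waits), E[trials] = 2/p = 2/(3/4) = 8/3.
≈ 2.67

2.67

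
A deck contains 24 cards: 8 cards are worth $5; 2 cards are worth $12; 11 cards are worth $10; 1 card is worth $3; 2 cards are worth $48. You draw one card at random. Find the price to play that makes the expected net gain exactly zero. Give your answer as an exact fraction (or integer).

91/8 dollars

E[payout] = (8/24)·5 + (2/24)·12 + (11/24)·10 + (1/24)·3 + (2/24)·48 = 91/8
Fair fee = E[payout] = 91/8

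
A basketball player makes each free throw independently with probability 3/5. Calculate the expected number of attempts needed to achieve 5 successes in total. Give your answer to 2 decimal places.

8.33

By linearity (sum of 5 independent geometric waits), E[trials] = 5/p = 5/(3/5) = 25/3.
≈ 8.33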